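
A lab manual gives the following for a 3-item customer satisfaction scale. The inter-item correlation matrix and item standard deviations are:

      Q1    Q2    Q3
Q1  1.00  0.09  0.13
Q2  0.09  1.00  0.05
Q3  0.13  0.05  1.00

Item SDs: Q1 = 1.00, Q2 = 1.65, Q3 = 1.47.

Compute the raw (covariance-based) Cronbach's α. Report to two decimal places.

Σσ²ᵢ = 1.00² + 1.65² + 1.47² = 5.8834
Covariances σ_ij = r_ij · s_i · s_j:
  σ(Q1,Q2) = 0.09 × 1.00 × 1.65 = 0.1485
  σ(Q1,Q3) = 0.13 × 1.00 × 1.47 = 0.1911
  σ(Q2,Q3) = 0.05 × 1.65 × 1.47 = 0.1213
σ²_T = Σσ²ᵢ + 2·Σσ_ij = 5.8834 + 2 × 0.4609 = 6.8052
α = (3/2)·(1 − 5.8834/6.8052) = 0.20

Cronbach's α = 0.20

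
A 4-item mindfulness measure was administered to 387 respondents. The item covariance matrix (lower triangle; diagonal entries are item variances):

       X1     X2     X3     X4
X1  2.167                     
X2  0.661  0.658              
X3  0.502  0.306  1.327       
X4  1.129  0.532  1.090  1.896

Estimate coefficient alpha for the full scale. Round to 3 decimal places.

coefficient alpha = 0.777

ΣVar(i) = 2.167 + 0.658 + 1.327 + 1.896 = 6.048
Sum of off-diagonal covariances = 4.220
σ²_T = 6.048 + 2 × 4.220 = 14.488
α = (k/(k−1))·(1 − ΣVar(i)/σ²_T) = (4/3)·(1 − 6.048/14.488) = 0.777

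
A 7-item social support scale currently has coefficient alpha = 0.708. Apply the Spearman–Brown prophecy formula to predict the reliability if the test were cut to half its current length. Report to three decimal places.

predicted reliability = 0.548

Length factor m = 1/2
α' = m·α / (1 − (1−m)·α)
   = 1/2 × 0.708 / (1 − (1 − 1/2) × 0.708)
   = 0.3540 / 0.6460 = 0.548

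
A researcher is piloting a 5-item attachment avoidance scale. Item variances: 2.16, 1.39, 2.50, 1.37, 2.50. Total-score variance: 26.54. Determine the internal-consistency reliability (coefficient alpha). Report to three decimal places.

coefficient alpha = 0.783

ΣVar(i) = 2.16 + 1.39 + 2.50 + 1.37 + 2.50 = 9.92
α = (k/(k−1))·(1 − ΣVar(i)/Var(T)) = (5/4)·(1 − 9.92/26.54) = 0.783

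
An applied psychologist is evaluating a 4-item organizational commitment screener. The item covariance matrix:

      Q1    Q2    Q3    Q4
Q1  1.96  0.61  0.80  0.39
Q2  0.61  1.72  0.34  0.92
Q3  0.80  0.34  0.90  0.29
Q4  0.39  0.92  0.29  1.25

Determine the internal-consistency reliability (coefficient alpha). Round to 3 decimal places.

α = 0.713

ΣVar(i) = 1.96 + 1.72 + 0.90 + 1.25 = 5.83
Sum of off-diagonal covariances = 3.35
σ²_total = 5.83 + 2 × 3.35 = 12.53
α = (k/(k−1))·(1 − ΣVar(i)/σ²_total) = (4/3)·(1 − 5.83/12.53) = 0.713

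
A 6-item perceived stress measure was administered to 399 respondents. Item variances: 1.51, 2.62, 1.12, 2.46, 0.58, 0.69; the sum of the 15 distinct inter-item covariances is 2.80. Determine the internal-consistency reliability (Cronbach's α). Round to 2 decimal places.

Σσᵢ² = 1.51 + 2.62 + 1.12 + 2.46 + 0.58 + 0.69 = 8.98
Sum of distinct covariances = 2.80
Var(T) = Σσᵢ² + 2·Σcov = 8.98 + 2 × 2.80 = 14.58
α = (6/5)·(1 − 8.98/14.58) = 0.46

α = 0.46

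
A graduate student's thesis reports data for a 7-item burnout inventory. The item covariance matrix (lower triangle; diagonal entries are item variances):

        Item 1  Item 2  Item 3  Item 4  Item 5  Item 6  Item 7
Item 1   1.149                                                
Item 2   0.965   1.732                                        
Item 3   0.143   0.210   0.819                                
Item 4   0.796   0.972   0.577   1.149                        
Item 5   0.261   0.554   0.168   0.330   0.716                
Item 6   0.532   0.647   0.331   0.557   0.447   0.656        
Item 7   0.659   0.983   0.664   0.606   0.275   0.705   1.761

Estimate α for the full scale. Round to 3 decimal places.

α = 0.864

sum of item variances = 1.149 + 1.732 + 0.819 + 1.149 + 0.716 + 0.656 + 1.761 = 7.982
Σ_{i<j} σ_ij = 11.382
total variance = 7.982 + 2 × 11.382 = 30.746
α = (k/(k−1))·(1 − sum of item variances/total variance) = (7/6)·(1 − 7.982/30.746) = 0.864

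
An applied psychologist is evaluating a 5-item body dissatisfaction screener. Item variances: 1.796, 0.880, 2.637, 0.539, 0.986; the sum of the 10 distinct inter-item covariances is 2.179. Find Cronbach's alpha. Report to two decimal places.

Σσ²ᵢ = 1.796 + 0.880 + 2.637 + 0.539 + 0.986 = 6.838
Sum of distinct covariances = 2.179
total variance = Σσ²ᵢ + 2·Σcov = 6.838 + 2 × 2.179 = 11.196
α = (5/4)·(1 − 6.838/11.196) = 0.49

α = 0.49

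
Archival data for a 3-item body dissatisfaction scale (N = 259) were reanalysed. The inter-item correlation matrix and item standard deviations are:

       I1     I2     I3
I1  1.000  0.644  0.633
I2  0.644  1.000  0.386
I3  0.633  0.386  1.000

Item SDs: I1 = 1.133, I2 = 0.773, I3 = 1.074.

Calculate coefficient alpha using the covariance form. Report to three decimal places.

α = 0.782

Σσ²ᵢ = 1.133² + 0.773² + 1.074² = 3.0347
Covariances σ_ij = r_ij · s_i · s_j:
  σ(I1,I2) = 0.644 × 1.133 × 0.773 = 0.5640
  σ(I1,I3) = 0.633 × 1.133 × 1.074 = 0.7703
  σ(I2,I3) = 0.386 × 0.773 × 1.074 = 0.3205
σ²_T = Σσ²ᵢ + 2·Σσ_ij = 3.0347 + 2 × 1.6548 = 6.3443
α = (3/2)·(1 − 3.0347/6.3443) = 0.782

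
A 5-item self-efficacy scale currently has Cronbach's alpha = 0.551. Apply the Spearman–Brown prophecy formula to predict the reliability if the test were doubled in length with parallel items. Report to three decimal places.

predicted reliability = 0.711

Length factor m = 2
α' = m·α / (1 + (m−1)·α)
   = 2 × 0.551 / (1 + (2 − 1) × 0.551)
   = 1.1020 / 1.5510 = 0.711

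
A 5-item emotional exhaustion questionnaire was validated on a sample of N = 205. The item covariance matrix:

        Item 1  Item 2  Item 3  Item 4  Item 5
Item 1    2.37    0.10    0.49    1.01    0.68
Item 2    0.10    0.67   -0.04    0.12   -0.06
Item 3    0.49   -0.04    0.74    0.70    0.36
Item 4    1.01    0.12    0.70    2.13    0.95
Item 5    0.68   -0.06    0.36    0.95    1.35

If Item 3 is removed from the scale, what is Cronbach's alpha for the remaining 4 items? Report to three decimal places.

Cronbach's alpha = 0.616

Remaining items: Item 1, Item 2, Item 4, Item 5 (k = 4).
Σσᵢ² = 2.37 + 0.67 + 2.13 + 1.35 = 6.52
Var(T) = 6.52 + 2 × 2.80 = 12.12
α (item deleted) = (4/3)·(1 − 6.52/12.12) = 0.616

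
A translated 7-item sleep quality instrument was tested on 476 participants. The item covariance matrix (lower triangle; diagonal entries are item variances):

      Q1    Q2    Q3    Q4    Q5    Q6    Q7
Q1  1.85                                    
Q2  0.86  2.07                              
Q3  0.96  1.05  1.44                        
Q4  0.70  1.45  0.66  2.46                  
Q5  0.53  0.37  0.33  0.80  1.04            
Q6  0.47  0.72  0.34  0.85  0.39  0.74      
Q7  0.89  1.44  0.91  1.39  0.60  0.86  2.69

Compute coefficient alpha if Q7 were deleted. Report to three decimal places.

Remaining items: Q1, Q2, Q3, Q4, Q5, Q6 (k = 6).
ΣVar(i) = 1.85 + 2.07 + 1.44 + 2.46 + 1.04 + 0.74 = 9.60
total variance = 9.60 + 2 × 10.48 = 30.56
α (item deleted) = (6/5)·(1 − 9.60/30.56) = 0.823

α = 0.823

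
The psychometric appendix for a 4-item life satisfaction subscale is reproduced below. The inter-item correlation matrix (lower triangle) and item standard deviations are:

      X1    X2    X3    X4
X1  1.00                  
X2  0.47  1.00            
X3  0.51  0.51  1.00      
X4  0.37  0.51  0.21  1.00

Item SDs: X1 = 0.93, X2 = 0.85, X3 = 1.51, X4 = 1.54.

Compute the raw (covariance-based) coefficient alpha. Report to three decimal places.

coefficient alpha = 0.698

Σσ²ᵢ = 0.93² + 0.85² + 1.51² + 1.54² = 6.2391
Covariances σ_ij = r_ij · s_i · s_j:
  σ(X1,X2) = 0.47 × 0.93 × 0.85 = 0.3715
  σ(X1,X3) = 0.51 × 0.93 × 1.51 = 0.7162
  σ(X1,X4) = 0.37 × 0.93 × 1.54 = 0.5299
  σ(X2,X3) = 0.51 × 0.85 × 1.51 = 0.6546
  σ(X2,X4) = 0.51 × 0.85 × 1.54 = 0.6676
  σ(X3,X4) = 0.21 × 1.51 × 1.54 = 0.4883
σ²_T = Σσ²ᵢ + 2·Σσ_ij = 6.2391 + 2 × 3.4281 = 13.0953
α = (4/3)·(1 − 6.2391/13.0953) = 0.698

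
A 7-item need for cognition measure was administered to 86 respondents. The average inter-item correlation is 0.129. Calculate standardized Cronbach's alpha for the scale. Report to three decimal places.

Standardized α = k·r̄ / (1 + (k−1)·r̄) = 7 × 0.129 / (1 + 6 × 0.129)
  = 0.9030 / 1.7740 = 0.509

standardized Cronbach's alpha = 0.509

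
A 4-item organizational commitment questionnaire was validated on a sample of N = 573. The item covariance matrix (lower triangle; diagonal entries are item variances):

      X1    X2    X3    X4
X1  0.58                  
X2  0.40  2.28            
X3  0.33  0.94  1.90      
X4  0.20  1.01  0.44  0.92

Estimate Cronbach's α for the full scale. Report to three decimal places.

α = 0.719

Σσᵢ² = 0.58 + 2.28 + 1.90 + 0.92 = 5.68
Σ_{i<j} σ_ij = 3.32
σ²_total = 5.68 + 2 × 3.32 = 12.32
α = (k/(k−1))·(1 − Σσᵢ²/σ²_total) = (4/3)·(1 − 5.68/12.32) = 0.719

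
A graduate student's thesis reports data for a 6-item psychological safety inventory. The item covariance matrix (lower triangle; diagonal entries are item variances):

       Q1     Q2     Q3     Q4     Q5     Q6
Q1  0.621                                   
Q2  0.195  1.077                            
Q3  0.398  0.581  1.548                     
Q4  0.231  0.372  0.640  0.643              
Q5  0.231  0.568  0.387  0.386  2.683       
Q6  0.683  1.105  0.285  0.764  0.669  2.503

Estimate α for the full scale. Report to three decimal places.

α = 0.747

Σσᵢ² = 0.621 + 1.077 + 1.548 + 0.643 + 2.683 + 2.503 = 9.075
Σ_{i<j} σ_ij = 7.495
total variance = 9.075 + 2 × 7.495 = 24.065
α = (k/(k−1))·(1 − Σσᵢ²/total variance) = (6/5)·(1 − 9.075/24.065) = 0.747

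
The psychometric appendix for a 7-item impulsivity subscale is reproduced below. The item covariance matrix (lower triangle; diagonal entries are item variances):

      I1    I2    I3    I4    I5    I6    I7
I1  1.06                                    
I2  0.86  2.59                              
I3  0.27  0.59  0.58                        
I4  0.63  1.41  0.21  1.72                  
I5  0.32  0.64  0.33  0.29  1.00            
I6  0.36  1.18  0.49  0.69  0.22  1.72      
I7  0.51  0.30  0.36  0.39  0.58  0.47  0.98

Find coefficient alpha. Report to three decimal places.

coefficient alpha = 0.813

ΣVar(i) = 1.06 + 2.59 + 0.58 + 1.72 + 1.00 + 1.72 + 0.98 = 9.65
Σ_{i<j} σ_ij = 11.10
σ²_T = 9.65 + 2 × 11.10 = 31.85
α = (k/(k−1))·(1 − ΣVar(i)/σ²_T) = (7/6)·(1 − 9.65/31.85) = 0.813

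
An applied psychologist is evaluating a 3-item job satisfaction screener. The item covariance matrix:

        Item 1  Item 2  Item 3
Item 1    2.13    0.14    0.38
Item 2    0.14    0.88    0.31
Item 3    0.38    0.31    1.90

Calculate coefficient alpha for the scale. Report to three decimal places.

α = 0.379

Σσ²ᵢ = 2.13 + 0.88 + 1.90 = 4.91
Sum of the distinct covariances = 0.83
σ²_T = 4.91 + 2 × 0.83 = 6.57
α = (k/(k−1))·(1 − Σσ²ᵢ/σ²_T) = (3/2)·(1 − 4.91/6.57) = 0.379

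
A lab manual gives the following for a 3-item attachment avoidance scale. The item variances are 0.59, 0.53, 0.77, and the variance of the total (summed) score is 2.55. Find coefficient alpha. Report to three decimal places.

coefficient alpha = 0.388

ΣVar(i) = 0.59 + 0.53 + 0.77 = 1.89
α = (k/(k−1))·(1 − ΣVar(i)/σ²_T) = (3/2)·(1 − 1.89/2.55) = 0.388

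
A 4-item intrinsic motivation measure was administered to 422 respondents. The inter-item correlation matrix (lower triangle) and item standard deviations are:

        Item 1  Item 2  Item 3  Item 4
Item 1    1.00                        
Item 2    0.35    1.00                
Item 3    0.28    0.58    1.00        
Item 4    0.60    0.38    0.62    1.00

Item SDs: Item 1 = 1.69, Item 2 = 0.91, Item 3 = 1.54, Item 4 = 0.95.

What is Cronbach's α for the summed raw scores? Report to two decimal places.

Σσ²ᵢ = 1.69² + 0.91² + 1.54² + 0.95² = 6.9583
Covariances σ_ij = r_ij · s_i · s_j:
  σ(Item 1,Item 2) = 0.35 × 1.69 × 0.91 = 0.5383
  σ(Item 1,Item 3) = 0.28 × 1.69 × 1.54 = 0.7287
  σ(Item 1,Item 4) = 0.60 × 1.69 × 0.95 = 0.9633
  σ(Item 2,Item 3) = 0.58 × 0.91 × 1.54 = 0.8128
  σ(Item 2,Item 4) = 0.38 × 0.91 × 0.95 = 0.3285
  σ(Item 3,Item 4) = 0.62 × 1.54 × 0.95 = 0.9071
σ²_T = Σσ²ᵢ + 2·Σσ_ij = 6.9583 + 2 × 4.2787 = 15.5157
α = (4/3)·(1 − 6.9583/15.5157) = 0.74

α = 0.74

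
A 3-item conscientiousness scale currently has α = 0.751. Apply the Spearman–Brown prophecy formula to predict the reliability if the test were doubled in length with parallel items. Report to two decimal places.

Length factor m = 2
α' = m·α / (1 + (m−1)·α)
   = 2 × 0.751 / (1 + (2 − 1) × 0.751)
   = 1.5020 / 1.7510 = 0.86

predicted reliability = 0.86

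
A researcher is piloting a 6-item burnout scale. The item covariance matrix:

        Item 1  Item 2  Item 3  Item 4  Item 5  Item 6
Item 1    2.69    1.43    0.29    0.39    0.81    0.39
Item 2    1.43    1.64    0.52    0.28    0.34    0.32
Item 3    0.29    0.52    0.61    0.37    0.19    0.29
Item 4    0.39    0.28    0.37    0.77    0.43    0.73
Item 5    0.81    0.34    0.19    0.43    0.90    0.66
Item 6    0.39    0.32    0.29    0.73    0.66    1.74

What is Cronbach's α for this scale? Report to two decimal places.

ΣVar(i) = 2.69 + 1.64 + 0.61 + 0.77 + 0.90 + 1.74 = 8.35
Σ_{i<j} σ_ij = 7.44
total variance = 8.35 + 2 × 7.44 = 23.23
α = (k/(k−1))·(1 − ΣVar(i)/total variance) = (6/5)·(1 − 8.35/23.23) = 0.77

Cronbach's α = 0.77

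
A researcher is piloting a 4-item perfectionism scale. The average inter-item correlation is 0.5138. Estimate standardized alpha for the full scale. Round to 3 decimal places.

α = 0.809

Standardized α = k·r̄ / (1 + (k−1)·r̄) = 4 × 0.5138 / (1 + 3 × 0.5138)
  = 2.0552 / 2.5414 = 0.809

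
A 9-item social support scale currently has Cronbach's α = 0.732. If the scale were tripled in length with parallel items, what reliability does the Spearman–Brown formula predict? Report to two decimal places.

Length factor m = 3
α' = m·α / (1 + (m−1)·α)
   = 3 × 0.732 / (1 + (3 − 1) × 0.732)
   = 2.1960 / 2.4640 = 0.89

predicted reliability = 0.89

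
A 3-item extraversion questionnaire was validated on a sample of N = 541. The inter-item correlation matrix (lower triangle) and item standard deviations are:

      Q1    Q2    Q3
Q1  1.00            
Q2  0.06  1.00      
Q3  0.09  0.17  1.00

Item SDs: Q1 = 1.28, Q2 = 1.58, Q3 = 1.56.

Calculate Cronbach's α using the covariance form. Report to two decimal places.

Σσ²ᵢ = 1.28² + 1.58² + 1.56² = 6.5684
Covariances σ_ij = r_ij · s_i · s_j:
  σ(Q1,Q2) = 0.06 × 1.28 × 1.58 = 0.1213
  σ(Q1,Q3) = 0.09 × 1.28 × 1.56 = 0.1797
  σ(Q2,Q3) = 0.17 × 1.58 × 1.56 = 0.4190
σ²_T = Σσ²ᵢ + 2·Σσ_ij = 6.5684 + 2 × 0.7200 = 8.0084
α = (3/2)·(1 − 6.5684/8.0084) = 0.27

Cronbach's α = 0.27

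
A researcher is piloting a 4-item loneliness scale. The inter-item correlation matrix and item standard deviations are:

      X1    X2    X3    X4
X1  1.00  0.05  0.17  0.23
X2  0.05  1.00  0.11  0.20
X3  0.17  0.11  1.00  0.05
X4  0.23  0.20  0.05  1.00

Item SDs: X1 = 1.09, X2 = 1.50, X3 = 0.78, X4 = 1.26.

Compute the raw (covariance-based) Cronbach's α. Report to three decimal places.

Σσ²ᵢ = 1.09² + 1.50² + 0.78² + 1.26² = 5.6341
Covariances σ_ij = r_ij · s_i · s_j:
  σ(X1,X2) = 0.05 × 1.09 × 1.50 = 0.0818
  σ(X1,X3) = 0.17 × 1.09 × 0.78 = 0.1445
  σ(X1,X4) = 0.23 × 1.09 × 1.26 = 0.3159
  σ(X2,X3) = 0.11 × 1.50 × 0.78 = 0.1287
  σ(X2,X4) = 0.20 × 1.50 × 1.26 = 0.3780
  σ(X3,X4) = 0.05 × 0.78 × 1.26 = 0.0491
σ²_T = Σσ²ᵢ + 2·Σσ_ij = 5.6341 + 2 × 1.0980 = 7.8301
α = (4/3)·(1 − 5.6341/7.8301) = 0.374

Cronbach's α = 0.374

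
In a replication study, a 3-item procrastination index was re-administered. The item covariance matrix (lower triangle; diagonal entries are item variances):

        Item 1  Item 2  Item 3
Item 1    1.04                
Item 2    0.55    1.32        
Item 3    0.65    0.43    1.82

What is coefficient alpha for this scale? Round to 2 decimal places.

coefficient alpha = 0.66

Σσ²ᵢ = 1.04 + 1.32 + 1.82 = 4.18
Sum of off-diagonal covariances = 1.63
σ²_T = 4.18 + 2 × 1.63 = 7.44
α = (k/(k−1))·(1 − Σσ²ᵢ/σ²_T) = (3/2)·(1 − 4.18/7.44) = 0.66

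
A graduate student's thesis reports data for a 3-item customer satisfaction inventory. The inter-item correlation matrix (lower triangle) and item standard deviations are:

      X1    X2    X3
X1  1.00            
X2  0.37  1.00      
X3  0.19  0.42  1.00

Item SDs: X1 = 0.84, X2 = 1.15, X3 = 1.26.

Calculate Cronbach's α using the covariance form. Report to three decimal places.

Σσ²ᵢ = 0.84² + 1.15² + 1.26² = 3.6157
Covariances σ_ij = r_ij · s_i · s_j:
  σ(X1,X2) = 0.37 × 0.84 × 1.15 = 0.3574
  σ(X1,X3) = 0.19 × 0.84 × 1.26 = 0.2011
  σ(X2,X3) = 0.42 × 1.15 × 1.26 = 0.6086
σ²_T = Σσ²ᵢ + 2·Σσ_ij = 3.6157 + 2 × 1.1671 = 5.9499
α = (3/2)·(1 − 3.6157/5.9499) = 0.588

α = 0.588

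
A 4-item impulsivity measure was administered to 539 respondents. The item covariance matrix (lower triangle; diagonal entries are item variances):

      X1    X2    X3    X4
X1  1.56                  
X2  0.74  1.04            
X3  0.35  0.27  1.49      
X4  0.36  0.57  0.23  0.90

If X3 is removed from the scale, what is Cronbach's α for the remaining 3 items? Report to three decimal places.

Remaining items: X1, X2, X4 (k = 3).
sum of item variances = 1.56 + 1.04 + 0.90 = 3.50
Var(T) = 3.50 + 2 × 1.67 = 6.84
α (item deleted) = (3/2)·(1 − 3.50/6.84) = 0.732

Cronbach's α = 0.732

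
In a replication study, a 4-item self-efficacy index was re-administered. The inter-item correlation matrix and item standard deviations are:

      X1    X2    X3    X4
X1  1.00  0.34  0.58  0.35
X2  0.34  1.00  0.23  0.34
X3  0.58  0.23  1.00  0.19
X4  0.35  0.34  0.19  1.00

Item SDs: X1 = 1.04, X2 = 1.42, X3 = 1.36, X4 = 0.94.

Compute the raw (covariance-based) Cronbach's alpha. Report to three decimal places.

Σσ²ᵢ = 1.04² + 1.42² + 1.36² + 0.94² = 5.8312
Covariances σ_ij = r_ij · s_i · s_j:
  σ(X1,X2) = 0.34 × 1.04 × 1.42 = 0.5021
  σ(X1,X3) = 0.58 × 1.04 × 1.36 = 0.8204
  σ(X1,X4) = 0.35 × 1.04 × 0.94 = 0.3422
  σ(X2,X3) = 0.23 × 1.42 × 1.36 = 0.4442
  σ(X2,X4) = 0.34 × 1.42 × 0.94 = 0.4538
  σ(X3,X4) = 0.19 × 1.36 × 0.94 = 0.2429
σ²_T = Σσ²ᵢ + 2·Σσ_ij = 5.8312 + 2 × 2.8056 = 11.4424
α = (4/3)·(1 − 5.8312/11.4424) = 0.654

α = 0.654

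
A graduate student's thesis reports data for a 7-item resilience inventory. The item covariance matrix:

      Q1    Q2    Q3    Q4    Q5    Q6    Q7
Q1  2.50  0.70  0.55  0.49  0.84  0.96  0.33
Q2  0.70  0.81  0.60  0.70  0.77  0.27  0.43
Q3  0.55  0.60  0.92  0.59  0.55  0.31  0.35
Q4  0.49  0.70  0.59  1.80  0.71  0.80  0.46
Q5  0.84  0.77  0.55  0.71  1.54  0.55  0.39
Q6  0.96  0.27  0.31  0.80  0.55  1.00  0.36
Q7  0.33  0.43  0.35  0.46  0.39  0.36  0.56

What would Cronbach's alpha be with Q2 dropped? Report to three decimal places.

Cronbach's alpha = 0.797

Remaining items: Q1, Q3, Q4, Q5, Q6, Q7 (k = 6).
sum of item variances = 2.50 + 0.92 + 1.80 + 1.54 + 1.00 + 0.56 = 8.32
σ²_total = 8.32 + 2 × 8.24 = 24.80
α (item deleted) = (6/5)·(1 − 8.32/24.80) = 0.797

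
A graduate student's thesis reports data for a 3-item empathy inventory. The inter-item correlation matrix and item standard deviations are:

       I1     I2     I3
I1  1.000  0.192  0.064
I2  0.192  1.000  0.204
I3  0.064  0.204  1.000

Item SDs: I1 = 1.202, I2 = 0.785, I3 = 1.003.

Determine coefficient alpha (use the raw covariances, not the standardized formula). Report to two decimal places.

Σσ²ᵢ = 1.202² + 0.785² + 1.003² = 3.0670
Covariances σ_ij = r_ij · s_i · s_j:
  σ(I1,I2) = 0.192 × 1.202 × 0.785 = 0.1812
  σ(I1,I3) = 0.064 × 1.202 × 1.003 = 0.0772
  σ(I2,I3) = 0.204 × 0.785 × 1.003 = 0.1606
σ²_T = Σσ²ᵢ + 2·Σσ_ij = 3.0670 + 2 × 0.4190 = 3.9050
α = (3/2)·(1 − 3.0670/3.9050) = 0.32

α = 0.32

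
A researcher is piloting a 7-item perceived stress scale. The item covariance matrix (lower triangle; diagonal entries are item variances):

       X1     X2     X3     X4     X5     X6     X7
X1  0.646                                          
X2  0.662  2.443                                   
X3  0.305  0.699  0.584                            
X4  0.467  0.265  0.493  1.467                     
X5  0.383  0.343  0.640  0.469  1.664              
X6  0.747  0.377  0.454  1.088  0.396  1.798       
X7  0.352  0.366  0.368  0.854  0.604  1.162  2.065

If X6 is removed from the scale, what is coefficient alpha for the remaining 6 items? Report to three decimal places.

coefficient alpha = 0.745

Remaining items: X1, X2, X3, X4, X5, X7 (k = 6).
Σσ²ᵢ = 0.646 + 2.443 + 0.584 + 1.467 + 1.664 + 2.065 = 8.869
σ²_T = 8.869 + 2 × 7.270 = 23.409
α (item deleted) = (6/5)·(1 − 8.869/23.409) = 0.745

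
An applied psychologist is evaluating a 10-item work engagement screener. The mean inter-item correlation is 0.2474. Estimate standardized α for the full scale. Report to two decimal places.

standardized α = 0.77

Standardized α = k·r̄ / (1 + (k−1)·r̄) = 10 × 0.2474 / (1 + 9 × 0.2474)
  = 2.4740 / 3.2266 = 0.77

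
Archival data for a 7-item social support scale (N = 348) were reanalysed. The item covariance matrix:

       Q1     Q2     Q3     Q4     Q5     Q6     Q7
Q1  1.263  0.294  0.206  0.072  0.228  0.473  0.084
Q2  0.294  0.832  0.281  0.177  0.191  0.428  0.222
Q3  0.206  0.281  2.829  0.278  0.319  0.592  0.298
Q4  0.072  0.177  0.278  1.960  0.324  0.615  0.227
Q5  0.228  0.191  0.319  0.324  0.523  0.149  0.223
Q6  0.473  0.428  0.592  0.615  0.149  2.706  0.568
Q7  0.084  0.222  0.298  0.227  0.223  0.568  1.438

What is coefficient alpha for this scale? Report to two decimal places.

sum of item variances = 1.263 + 0.832 + 2.829 + 1.960 + 0.523 + 2.706 + 1.438 = 11.551
Sum of off-diagonal covariances = 6.249
σ²_T = 11.551 + 2 × 6.249 = 24.049
α = (k/(k−1))·(1 − sum of item variances/σ²_T) = (7/6)·(1 − 11.551/24.049) = 0.61

α = 0.61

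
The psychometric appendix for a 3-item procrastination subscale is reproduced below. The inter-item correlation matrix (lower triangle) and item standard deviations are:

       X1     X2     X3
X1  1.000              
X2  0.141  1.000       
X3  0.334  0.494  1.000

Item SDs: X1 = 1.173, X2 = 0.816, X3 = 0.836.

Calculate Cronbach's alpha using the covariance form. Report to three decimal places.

Σσ²ᵢ = 1.173² + 0.816² + 0.836² = 2.7407
Covariances σ_ij = r_ij · s_i · s_j:
  σ(X1,X2) = 0.141 × 1.173 × 0.816 = 0.1350
  σ(X1,X3) = 0.334 × 1.173 × 0.836 = 0.3275
  σ(X2,X3) = 0.494 × 0.816 × 0.836 = 0.3370
σ²_T = Σσ²ᵢ + 2·Σσ_ij = 2.7407 + 2 × 0.7995 = 4.3397
α = (3/2)·(1 − 2.7407/4.3397) = 0.553

α = 0.553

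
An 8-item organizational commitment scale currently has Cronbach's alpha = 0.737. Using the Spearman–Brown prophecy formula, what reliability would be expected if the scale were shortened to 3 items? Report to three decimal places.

predicted reliability = 0.512

Length factor m = 3/8 = 0.3750
α' = m·α / (1 − (1−m)·α)
   = 3/8 × 0.737 / (1 − (1 − 3/8) × 0.737)
   = 0.2764 / 0.5394 = 0.512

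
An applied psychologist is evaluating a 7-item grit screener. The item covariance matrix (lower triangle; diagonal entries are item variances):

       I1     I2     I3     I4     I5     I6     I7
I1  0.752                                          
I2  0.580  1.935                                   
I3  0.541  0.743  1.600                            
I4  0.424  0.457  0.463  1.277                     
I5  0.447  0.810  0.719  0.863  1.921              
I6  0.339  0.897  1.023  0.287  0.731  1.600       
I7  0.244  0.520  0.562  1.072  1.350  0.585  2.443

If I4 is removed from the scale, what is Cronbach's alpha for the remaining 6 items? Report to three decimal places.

Remaining items: I1, I2, I3, I5, I6, I7 (k = 6).
ΣVar(i) = 0.752 + 1.935 + 1.600 + 1.921 + 1.600 + 2.443 = 10.251
σ²_T = 10.251 + 2 × 10.091 = 30.433
α (item deleted) = (6/5)·(1 − 10.251/30.433) = 0.796

Cronbach's alpha = 0.796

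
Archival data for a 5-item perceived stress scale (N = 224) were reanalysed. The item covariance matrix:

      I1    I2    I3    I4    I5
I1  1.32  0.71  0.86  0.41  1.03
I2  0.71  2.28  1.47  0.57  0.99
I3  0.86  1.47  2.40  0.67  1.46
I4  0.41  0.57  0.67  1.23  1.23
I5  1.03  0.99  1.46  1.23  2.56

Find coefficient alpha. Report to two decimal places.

ΣVar(i) = 1.32 + 2.28 + 2.40 + 1.23 + 2.56 = 9.79
Sum of off-diagonal covariances = 9.40
σ²_total = 9.79 + 2 × 9.40 = 28.59
α = (k/(k−1))·(1 − ΣVar(i)/σ²_total) = (5/4)·(1 − 9.79/28.59) = 0.82

α = 0.82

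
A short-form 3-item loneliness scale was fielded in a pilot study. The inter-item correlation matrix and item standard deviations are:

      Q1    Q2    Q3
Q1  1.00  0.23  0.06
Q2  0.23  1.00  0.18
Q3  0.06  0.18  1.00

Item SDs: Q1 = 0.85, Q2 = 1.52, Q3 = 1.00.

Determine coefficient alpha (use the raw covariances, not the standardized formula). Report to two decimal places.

coefficient alpha = 0.35

Σσ²ᵢ = 0.85² + 1.52² + 1.00² = 4.0329
Covariances σ_ij = r_ij · s_i · s_j:
  σ(Q1,Q2) = 0.23 × 0.85 × 1.52 = 0.2972
  σ(Q1,Q3) = 0.06 × 0.85 × 1.00 = 0.0510
  σ(Q2,Q3) = 0.18 × 1.52 × 1.00 = 0.2736
σ²_T = Σσ²ᵢ + 2·Σσ_ij = 4.0329 + 2 × 0.6218 = 5.2765
α = (3/2)·(1 − 4.0329/5.2765) = 0.35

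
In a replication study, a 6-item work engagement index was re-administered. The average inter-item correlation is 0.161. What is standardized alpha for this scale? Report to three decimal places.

standardized alpha = 0.535

Standardized α = k·r̄ / (1 + (k−1)·r̄) = 6 × 0.161 / (1 + 5 × 0.161)
  = 0.9660 / 1.8050 = 0.535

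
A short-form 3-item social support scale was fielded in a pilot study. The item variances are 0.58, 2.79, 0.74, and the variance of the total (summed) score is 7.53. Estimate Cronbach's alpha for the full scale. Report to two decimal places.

ΣVar(i) = 0.58 + 2.79 + 0.74 = 4.11
α = (k/(k−1))·(1 − ΣVar(i)/σ²_total) = (3/2)·(1 − 4.11/7.53) = 0.68

Cronbach's alpha = 0.68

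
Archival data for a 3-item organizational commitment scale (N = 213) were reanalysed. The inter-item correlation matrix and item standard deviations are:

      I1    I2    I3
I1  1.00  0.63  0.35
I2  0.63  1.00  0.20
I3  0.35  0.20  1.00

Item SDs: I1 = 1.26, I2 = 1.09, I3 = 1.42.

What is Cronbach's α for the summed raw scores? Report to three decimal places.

Cronbach's α = 0.644

Σσ²ᵢ = 1.26² + 1.09² + 1.42² = 4.7921
Covariances σ_ij = r_ij · s_i · s_j:
  σ(I1,I2) = 0.63 × 1.26 × 1.09 = 0.8652
  σ(I1,I3) = 0.35 × 1.26 × 1.42 = 0.6262
  σ(I2,I3) = 0.20 × 1.09 × 1.42 = 0.3096
σ²_T = Σσ²ᵢ + 2·Σσ_ij = 4.7921 + 2 × 1.8010 = 8.3941
α = (3/2)·(1 − 4.7921/8.3941) = 0.644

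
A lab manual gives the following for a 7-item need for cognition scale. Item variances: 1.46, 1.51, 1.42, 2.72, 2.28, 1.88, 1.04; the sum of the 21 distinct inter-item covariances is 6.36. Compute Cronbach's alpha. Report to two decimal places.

α = 0.59

sum of item variances = 1.46 + 1.51 + 1.42 + 2.72 + 2.28 + 1.88 + 1.04 = 12.31
Sum of distinct covariances = 6.36
σ²_T = sum of item variances + 2·Σcov = 12.31 + 2 × 6.36 = 25.03
α = (7/6)·(1 − 12.31/25.03) = 0.59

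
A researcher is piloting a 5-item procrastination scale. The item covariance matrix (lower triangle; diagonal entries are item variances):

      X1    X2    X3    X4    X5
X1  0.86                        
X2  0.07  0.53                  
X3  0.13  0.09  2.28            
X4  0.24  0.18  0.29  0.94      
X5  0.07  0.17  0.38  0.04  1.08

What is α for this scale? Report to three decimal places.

Σσᵢ² = 0.86 + 0.53 + 2.28 + 0.94 + 1.08 = 5.69
Σ_{i<j} σ_ij = 1.66
total variance = 5.69 + 2 × 1.66 = 9.01
α = (k/(k−1))·(1 − Σσᵢ²/total variance) = (5/4)·(1 − 5.69/9.01) = 0.461

α = 0.461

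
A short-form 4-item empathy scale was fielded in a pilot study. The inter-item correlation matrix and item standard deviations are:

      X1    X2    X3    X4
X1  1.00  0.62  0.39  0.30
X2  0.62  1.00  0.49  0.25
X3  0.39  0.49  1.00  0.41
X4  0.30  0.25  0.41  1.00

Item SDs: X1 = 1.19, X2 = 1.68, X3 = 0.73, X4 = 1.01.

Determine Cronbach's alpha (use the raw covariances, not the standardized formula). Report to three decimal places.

Cronbach's alpha = 0.707

Σσ²ᵢ = 1.19² + 1.68² + 0.73² + 1.01² = 5.7915
Covariances σ_ij = r_ij · s_i · s_j:
  σ(X1,X2) = 0.62 × 1.19 × 1.68 = 1.2395
  σ(X1,X3) = 0.39 × 1.19 × 0.73 = 0.3388
  σ(X1,X4) = 0.30 × 1.19 × 1.01 = 0.3606
  σ(X2,X3) = 0.49 × 1.68 × 0.73 = 0.6009
  σ(X2,X4) = 0.25 × 1.68 × 1.01 = 0.4242
  σ(X3,X4) = 0.41 × 0.73 × 1.01 = 0.3023
σ²_T = Σσ²ᵢ + 2·Σσ_ij = 5.7915 + 2 × 3.2663 = 12.3241
α = (4/3)·(1 − 5.7915/12.3241) = 0.707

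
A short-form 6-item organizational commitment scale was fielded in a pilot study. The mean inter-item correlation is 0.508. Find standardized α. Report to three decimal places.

α = 0.861

Standardized α = k·r̄ / (1 + (k−1)·r̄) = 6 × 0.508 / (1 + 5 × 0.508)
  = 3.0480 / 3.5400 = 0.861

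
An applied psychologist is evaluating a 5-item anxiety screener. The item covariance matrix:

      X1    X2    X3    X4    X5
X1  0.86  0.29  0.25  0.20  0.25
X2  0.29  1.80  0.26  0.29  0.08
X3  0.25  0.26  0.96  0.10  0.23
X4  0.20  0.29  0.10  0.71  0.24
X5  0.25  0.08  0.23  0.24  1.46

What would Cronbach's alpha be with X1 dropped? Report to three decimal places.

Cronbach's alpha = 0.437

Remaining items: X2, X3, X4, X5 (k = 4).
sum of item variances = 1.80 + 0.96 + 0.71 + 1.46 = 4.93
total variance = 4.93 + 2 × 1.20 = 7.33
α (item deleted) = (4/3)·(1 − 4.93/7.33) = 0.437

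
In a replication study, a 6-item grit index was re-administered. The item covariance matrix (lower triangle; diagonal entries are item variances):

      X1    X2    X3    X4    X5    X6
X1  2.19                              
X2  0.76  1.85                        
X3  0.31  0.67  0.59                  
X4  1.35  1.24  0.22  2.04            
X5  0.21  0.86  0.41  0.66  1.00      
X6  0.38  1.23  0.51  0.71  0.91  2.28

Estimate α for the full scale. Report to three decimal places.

α = 0.812

Σσᵢ² = 2.19 + 1.85 + 0.59 + 2.04 + 1.00 + 2.28 = 9.95
Σ_{i<j} σ_ij = 10.43
total variance = 9.95 + 2 × 10.43 = 30.81
α = (k/(k−1))·(1 − Σσᵢ²/total variance) = (6/5)·(1 − 9.95/30.81) = 0.812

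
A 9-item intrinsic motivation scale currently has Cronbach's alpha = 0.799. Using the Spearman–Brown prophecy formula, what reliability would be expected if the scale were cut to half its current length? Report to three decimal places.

predicted reliability = 0.665

Length factor m = 1/2
α' = m·α / (1 − (1−m)·α)
   = 1/2 × 0.799 / (1 − (1 − 1/2) × 0.799)
   = 0.3995 / 0.6005 = 0.665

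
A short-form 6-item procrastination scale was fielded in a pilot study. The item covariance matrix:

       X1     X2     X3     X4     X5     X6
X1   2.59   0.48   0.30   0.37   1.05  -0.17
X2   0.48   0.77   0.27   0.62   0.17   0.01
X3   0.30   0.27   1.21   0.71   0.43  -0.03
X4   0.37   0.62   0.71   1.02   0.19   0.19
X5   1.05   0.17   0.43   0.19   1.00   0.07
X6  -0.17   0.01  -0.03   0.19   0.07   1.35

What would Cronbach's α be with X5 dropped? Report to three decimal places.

Remaining items: X1, X2, X3, X4, X6 (k = 5).
ΣVar(i) = 2.59 + 0.77 + 1.21 + 1.02 + 1.35 = 6.94
σ²_T = 6.94 + 2 × 2.75 = 12.44
α (item deleted) = (5/4)·(1 − 6.94/12.44) = 0.553

α = 0.553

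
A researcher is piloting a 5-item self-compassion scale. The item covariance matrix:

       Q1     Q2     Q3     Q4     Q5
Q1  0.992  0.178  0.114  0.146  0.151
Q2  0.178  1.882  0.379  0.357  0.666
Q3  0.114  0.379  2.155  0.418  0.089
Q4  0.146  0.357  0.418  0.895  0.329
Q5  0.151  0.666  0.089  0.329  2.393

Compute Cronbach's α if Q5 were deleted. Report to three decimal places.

α = 0.466

Remaining items: Q1, Q2, Q3, Q4 (k = 4).
ΣVar(i) = 0.992 + 1.882 + 2.155 + 0.895 = 5.924
total variance = 5.924 + 2 × 1.592 = 9.108
α (item deleted) = (4/3)·(1 − 5.924/9.108) = 0.466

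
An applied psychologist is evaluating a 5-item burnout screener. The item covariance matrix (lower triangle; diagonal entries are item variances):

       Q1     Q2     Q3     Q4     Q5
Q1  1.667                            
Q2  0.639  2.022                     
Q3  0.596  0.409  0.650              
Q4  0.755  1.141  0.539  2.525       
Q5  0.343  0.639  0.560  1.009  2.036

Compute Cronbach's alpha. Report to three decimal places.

ΣVar(i) = 1.667 + 2.022 + 0.650 + 2.525 + 2.036 = 8.900
Sum of the distinct covariances = 6.630
σ²_T = 8.900 + 2 × 6.630 = 22.160
α = (k/(k−1))·(1 − ΣVar(i)/σ²_T) = (5/4)·(1 − 8.900/22.160) = 0.748

α = 0.748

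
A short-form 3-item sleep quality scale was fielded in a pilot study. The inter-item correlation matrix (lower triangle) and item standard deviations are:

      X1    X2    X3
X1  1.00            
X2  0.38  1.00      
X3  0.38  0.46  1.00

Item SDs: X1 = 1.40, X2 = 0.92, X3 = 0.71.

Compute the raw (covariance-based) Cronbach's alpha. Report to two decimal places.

Σσ²ᵢ = 1.40² + 0.92² + 0.71² = 3.3105
Covariances σ_ij = r_ij · s_i · s_j:
  σ(X1,X2) = 0.38 × 1.40 × 0.92 = 0.4894
  σ(X1,X3) = 0.38 × 1.40 × 0.71 = 0.3777
  σ(X2,X3) = 0.46 × 0.92 × 0.71 = 0.3005
σ²_T = Σσ²ᵢ + 2·Σσ_ij = 3.3105 + 2 × 1.1676 = 5.6457
α = (3/2)·(1 − 3.3105/5.6457) = 0.62

Cronbach's alpha = 0.62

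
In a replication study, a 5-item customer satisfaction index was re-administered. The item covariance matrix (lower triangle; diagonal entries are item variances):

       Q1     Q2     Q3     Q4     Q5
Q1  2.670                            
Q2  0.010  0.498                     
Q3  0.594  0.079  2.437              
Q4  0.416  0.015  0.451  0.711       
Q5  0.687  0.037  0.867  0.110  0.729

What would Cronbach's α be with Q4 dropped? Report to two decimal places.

α = 0.56

Remaining items: Q1, Q2, Q3, Q5 (k = 4).
sum of item variances = 2.670 + 0.498 + 2.437 + 0.729 = 6.334
σ²_T = 6.334 + 2 × 2.274 = 10.882
α (item deleted) = (4/3)·(1 − 6.334/10.882) = 0.56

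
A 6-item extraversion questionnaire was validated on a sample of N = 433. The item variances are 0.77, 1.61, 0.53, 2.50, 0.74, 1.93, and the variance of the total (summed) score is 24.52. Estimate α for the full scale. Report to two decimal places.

α = 0.80

Σσᵢ² = 0.77 + 1.61 + 0.53 + 2.50 + 0.74 + 1.93 = 8.08
α = (k/(k−1))·(1 − Σσᵢ²/σ²_total) = (6/5)·(1 − 8.08/24.52) = 0.80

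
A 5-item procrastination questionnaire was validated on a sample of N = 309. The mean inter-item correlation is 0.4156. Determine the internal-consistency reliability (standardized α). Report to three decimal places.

Standardized α = k·r̄ / (1 + (k−1)·r̄) = 5 × 0.4156 / (1 + 4 × 0.4156)
  = 2.0780 / 2.6624 = 0.780

standardized α = 0.780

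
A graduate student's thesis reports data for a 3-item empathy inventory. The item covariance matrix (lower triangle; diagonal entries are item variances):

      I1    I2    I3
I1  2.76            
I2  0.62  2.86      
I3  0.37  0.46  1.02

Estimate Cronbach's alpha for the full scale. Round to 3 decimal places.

Σσᵢ² = 2.76 + 2.86 + 1.02 = 6.64
Sum of the distinct covariances = 1.45
σ²_total = 6.64 + 2 × 1.45 = 9.54
α = (k/(k−1))·(1 − Σσᵢ²/σ²_total) = (3/2)·(1 − 6.64/9.54) = 0.456

α = 0.456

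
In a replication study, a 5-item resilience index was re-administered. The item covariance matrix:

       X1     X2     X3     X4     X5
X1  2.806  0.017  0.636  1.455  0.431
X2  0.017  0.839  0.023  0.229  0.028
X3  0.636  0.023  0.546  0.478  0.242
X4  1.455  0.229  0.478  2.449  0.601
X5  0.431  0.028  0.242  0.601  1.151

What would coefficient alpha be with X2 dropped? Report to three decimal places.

Remaining items: X1, X3, X4, X5 (k = 4).
Σσᵢ² = 2.806 + 0.546 + 2.449 + 1.151 = 6.952
total variance = 6.952 + 2 × 3.843 = 14.638
α (item deleted) = (4/3)·(1 − 6.952/14.638) = 0.700

α = 0.700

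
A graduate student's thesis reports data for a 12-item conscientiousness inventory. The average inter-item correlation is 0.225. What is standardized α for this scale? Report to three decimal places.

standardized α = 0.777

Standardized α = k·r̄ / (1 + (k−1)·r̄) = 12 × 0.225 / (1 + 11 × 0.225)
  = 2.7000 / 3.4750 = 0.777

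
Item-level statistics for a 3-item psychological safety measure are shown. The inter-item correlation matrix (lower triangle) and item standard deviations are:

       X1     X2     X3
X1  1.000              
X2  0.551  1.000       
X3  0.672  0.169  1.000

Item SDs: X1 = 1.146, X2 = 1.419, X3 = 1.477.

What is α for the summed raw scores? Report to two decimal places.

α = 0.70

Σσ²ᵢ = 1.146² + 1.419² + 1.477² = 5.5084
Covariances σ_ij = r_ij · s_i · s_j:
  σ(X1,X2) = 0.551 × 1.146 × 1.419 = 0.8960
  σ(X1,X3) = 0.672 × 1.146 × 1.477 = 1.1375
  σ(X2,X3) = 0.169 × 1.419 × 1.477 = 0.3542
σ²_T = Σσ²ᵢ + 2·Σσ_ij = 5.5084 + 2 × 2.3877 = 10.2838
α = (3/2)·(1 − 5.5084/10.2838) = 0.70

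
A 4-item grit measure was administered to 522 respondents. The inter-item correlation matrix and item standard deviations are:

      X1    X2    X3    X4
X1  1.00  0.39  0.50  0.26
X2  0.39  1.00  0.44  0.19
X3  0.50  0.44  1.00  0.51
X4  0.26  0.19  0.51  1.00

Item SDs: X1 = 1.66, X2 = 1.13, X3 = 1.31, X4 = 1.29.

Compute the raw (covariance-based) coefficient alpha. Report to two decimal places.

Σσ²ᵢ = 1.66² + 1.13² + 1.31² + 1.29² = 7.4127
Covariances σ_ij = r_ij · s_i · s_j:
  σ(X1,X2) = 0.39 × 1.66 × 1.13 = 0.7316
  σ(X1,X3) = 0.50 × 1.66 × 1.31 = 1.0873
  σ(X1,X4) = 0.26 × 1.66 × 1.29 = 0.5568
  σ(X2,X3) = 0.44 × 1.13 × 1.31 = 0.6513
  σ(X2,X4) = 0.19 × 1.13 × 1.29 = 0.2770
  σ(X3,X4) = 0.51 × 1.31 × 1.29 = 0.8618
σ²_T = Σσ²ᵢ + 2·Σσ_ij = 7.4127 + 2 × 4.1658 = 15.7443
α = (4/3)·(1 − 7.4127/15.7443) = 0.71

α = 0.71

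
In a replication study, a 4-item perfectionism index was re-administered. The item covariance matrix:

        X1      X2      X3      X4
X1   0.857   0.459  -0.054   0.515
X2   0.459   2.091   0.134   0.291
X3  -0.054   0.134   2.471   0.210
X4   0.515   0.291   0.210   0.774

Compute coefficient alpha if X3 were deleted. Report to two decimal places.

Remaining items: X1, X2, X4 (k = 3).
Σσ²ᵢ = 0.857 + 2.091 + 0.774 = 3.722
σ²_total = 3.722 + 2 × 1.265 = 6.252
α (item deleted) = (3/2)·(1 − 3.722/6.252) = 0.61

coefficient alpha = 0.61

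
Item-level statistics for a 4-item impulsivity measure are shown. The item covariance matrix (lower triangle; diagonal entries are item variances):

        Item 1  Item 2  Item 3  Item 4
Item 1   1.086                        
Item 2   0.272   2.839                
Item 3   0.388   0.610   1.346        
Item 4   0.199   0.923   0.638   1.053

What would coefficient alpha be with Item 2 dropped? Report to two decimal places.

Remaining items: Item 1, Item 3, Item 4 (k = 3).
ΣVar(i) = 1.086 + 1.346 + 1.053 = 3.485
σ²_total = 3.485 + 2 × 1.225 = 5.935
α (item deleted) = (3/2)·(1 − 3.485/5.935) = 0.62

coefficient alpha = 0.62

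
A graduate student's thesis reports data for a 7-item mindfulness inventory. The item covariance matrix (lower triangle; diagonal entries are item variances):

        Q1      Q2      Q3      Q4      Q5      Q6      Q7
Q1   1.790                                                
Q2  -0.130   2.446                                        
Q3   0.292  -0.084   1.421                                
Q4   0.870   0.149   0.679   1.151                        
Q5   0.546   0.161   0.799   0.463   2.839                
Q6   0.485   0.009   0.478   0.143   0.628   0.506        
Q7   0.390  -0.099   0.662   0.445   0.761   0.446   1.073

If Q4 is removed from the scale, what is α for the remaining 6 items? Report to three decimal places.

Remaining items: Q1, Q2, Q3, Q5, Q6, Q7 (k = 6).
sum of item variances = 1.790 + 2.446 + 1.421 + 2.839 + 0.506 + 1.073 = 10.075
Var(T) = 10.075 + 2 × 5.344 = 20.763
α (item deleted) = (6/5)·(1 − 10.075/20.763) = 0.618

α = 0.618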